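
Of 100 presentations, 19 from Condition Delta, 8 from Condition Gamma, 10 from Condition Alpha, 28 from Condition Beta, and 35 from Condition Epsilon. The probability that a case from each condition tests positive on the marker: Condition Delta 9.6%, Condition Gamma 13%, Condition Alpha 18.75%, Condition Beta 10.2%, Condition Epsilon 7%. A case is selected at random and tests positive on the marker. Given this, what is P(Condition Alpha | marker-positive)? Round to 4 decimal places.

0.1867

By Bayes' rule, posterior ∝ prior × likelihood:
  Condition Delta: 0.19 × 0.096 = 0.01824
  Condition Gamma: 0.08 × 0.13 = 0.0104
  Condition Alpha: 0.1 × 0.1875 = 0.01875
  Condition Beta: 0.28 × 0.102 = 0.02856
  Condition Epsilon: 0.35 × 0.07 = 0.0245
Total = 0.10045.
P(Condition Alpha | evidence) = 0.01875 / 0.10045 ≈ 0.1867.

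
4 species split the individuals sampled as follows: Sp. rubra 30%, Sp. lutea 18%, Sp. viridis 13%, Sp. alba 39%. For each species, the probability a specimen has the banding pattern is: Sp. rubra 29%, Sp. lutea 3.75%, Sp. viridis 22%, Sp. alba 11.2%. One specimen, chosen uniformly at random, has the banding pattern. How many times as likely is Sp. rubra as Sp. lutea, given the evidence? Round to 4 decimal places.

By Bayes' rule, posterior ∝ prior × likelihood:
  Sp. rubra: 0.3 × 0.29 = 0.087
  Sp. lutea: 0.18 × 0.0375 = 0.00675
  Sp. viridis: 0.13 × 0.22 = 0.0286
  Sp. alba: 0.39 × 0.112 = 0.04368
Normalizing constant = 0.16603.
The ratio is 0.087 / 0.00675 (the normalizer cancels) = 12.8889.

12.8889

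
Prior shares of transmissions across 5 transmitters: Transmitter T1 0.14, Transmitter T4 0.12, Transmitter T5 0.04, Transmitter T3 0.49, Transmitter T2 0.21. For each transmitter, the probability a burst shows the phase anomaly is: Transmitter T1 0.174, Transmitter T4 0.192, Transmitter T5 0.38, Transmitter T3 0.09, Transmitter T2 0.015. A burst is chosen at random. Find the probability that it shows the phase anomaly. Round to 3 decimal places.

0.110

By Bayes' rule, posterior ∝ prior × likelihood:
  Transmitter T1: 0.14 × 0.174 = 0.02436
  Transmitter T4: 0.12 × 0.192 = 0.02304
  Transmitter T5: 0.04 × 0.38 = 0.0152
  Transmitter T3: 0.49 × 0.09 = 0.0441
  Transmitter T2: 0.21 × 0.015 = 0.00315
P(anomaly) = 0.02436 + 0.02304 + 0.0152 + 0.0441 + 0.00315 = 0.10985 → 0.110.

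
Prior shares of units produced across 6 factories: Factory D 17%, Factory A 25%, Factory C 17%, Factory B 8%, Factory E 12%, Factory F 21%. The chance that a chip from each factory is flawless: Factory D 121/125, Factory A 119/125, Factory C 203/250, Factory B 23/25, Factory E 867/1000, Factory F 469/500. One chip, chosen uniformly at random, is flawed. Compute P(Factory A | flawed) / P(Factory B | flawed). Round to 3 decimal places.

1.875

Taking complements, P(flawed | each) = Factory D 0.032, Factory A 0.048, Factory C 0.188, Factory B 0.08, Factory E 0.133, Factory F 0.062.
Unnormalized posteriors (prior × likelihood):
  Factory D: 0.17 × 0.032 = 0.00544
  Factory A: 0.25 × 0.048 = 0.012
  Factory C: 0.17 × 0.188 = 0.03196
  Factory B: 0.08 × 0.08 = 0.0064
  Factory E: 0.12 × 0.133 = 0.01596
  Factory F: 0.21 × 0.062 = 0.01302
Normalizing constant = 0.08478.
The ratio is 0.012 / 0.0064 (the normalizer cancels) = 1.875.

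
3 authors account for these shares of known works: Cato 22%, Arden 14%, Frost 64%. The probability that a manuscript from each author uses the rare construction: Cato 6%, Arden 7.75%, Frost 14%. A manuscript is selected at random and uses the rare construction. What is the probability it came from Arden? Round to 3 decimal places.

Compute prior × likelihood for every hypothesis:
  Cato: 0.22 × 0.06 = 0.0132
  Arden: 0.14 × 0.0775 = 0.01085
  Frost: 0.64 × 0.14 = 0.0896
Normalizing constant = 0.11365.
P(Arden | evidence) = 0.01085 / 0.11365 ≈ 0.095.

0.095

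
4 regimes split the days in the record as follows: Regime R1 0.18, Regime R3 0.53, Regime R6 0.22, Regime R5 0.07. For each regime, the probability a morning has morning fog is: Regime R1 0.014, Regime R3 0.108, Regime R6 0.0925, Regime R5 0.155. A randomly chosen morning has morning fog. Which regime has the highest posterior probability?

Prior × likelihood for each hypothesis:
  Regime R1: 0.18 × 0.014 = 0.00252
  Regime R3: 0.53 × 0.108 = 0.05724
  Regime R6: 0.22 × 0.0925 = 0.02035
  Regime R5: 0.07 × 0.155 = 0.01085
Sum = 0.09096.
Largest term belongs to Regime R3, so Regime R3 is most probable.

Regime R3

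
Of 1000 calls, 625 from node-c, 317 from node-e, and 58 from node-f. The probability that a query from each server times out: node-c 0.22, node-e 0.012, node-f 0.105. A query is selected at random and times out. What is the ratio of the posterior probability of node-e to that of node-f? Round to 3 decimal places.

By Bayes' rule, posterior ∝ prior × likelihood:
  node-c: 0.625 × 0.22 = 0.1375
  node-e: 0.317 × 0.012 = 0.003804
  node-f: 0.058 × 0.105 = 0.00609
Normalizing constant = 0.147394.
The ratio is 0.003804 / 0.00609 (the normalizer cancels) = 0.625.

0.625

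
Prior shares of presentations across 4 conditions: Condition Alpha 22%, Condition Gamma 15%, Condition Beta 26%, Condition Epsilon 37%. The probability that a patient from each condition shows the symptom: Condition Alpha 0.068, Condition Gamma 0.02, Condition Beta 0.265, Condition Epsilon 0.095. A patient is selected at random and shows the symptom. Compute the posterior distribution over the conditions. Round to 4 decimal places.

Condition Alpha 0.1226, Condition Gamma 0.0246, Condition Beta 0.5647, Condition Epsilon 0.2881

Prior × likelihood for each hypothesis:
  Condition Alpha: 0.22 × 0.068 = 0.01496
  Condition Gamma: 0.15 × 0.02 = 0.003
  Condition Beta: 0.26 × 0.265 = 0.0689
  Condition Epsilon: 0.37 × 0.095 = 0.03515
Total = 0.12201.
P(Condition Alpha | symptomatic) = 0.01496/0.12201 ≈ 0.1226
P(Condition Gamma | symptomatic) = 0.003/0.12201 ≈ 0.0246
P(Condition Beta | symptomatic) = 0.0689/0.12201 ≈ 0.5647
P(Condition Epsilon | symptomatic) = 0.03515/0.12201 ≈ 0.2881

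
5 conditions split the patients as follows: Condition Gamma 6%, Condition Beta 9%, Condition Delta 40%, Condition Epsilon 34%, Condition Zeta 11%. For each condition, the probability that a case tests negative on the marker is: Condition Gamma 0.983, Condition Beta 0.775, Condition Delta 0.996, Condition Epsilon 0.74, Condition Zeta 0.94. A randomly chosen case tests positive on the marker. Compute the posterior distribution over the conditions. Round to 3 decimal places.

Condition Gamma 0.009, Condition Beta 0.172, Condition Delta 0.014, Condition Epsilon 0.750, Condition Zeta 0.056

Taking complements, P(marker-positive | each) = Condition Gamma 0.017, Condition Beta 0.225, Condition Delta 0.004, Condition Epsilon 0.26, Condition Zeta 0.06.
Compute prior × likelihood for every hypothesis:
  Condition Gamma: 0.06 × 0.017 = 0.00102
  Condition Beta: 0.09 × 0.225 = 0.02025
  Condition Delta: 0.4 × 0.004 = 0.0016
  Condition Epsilon: 0.34 × 0.26 = 0.0884
  Condition Zeta: 0.11 × 0.06 = 0.0066
Normalizing constant = 0.11787.
P(Condition Gamma | marker-positive) = 0.00102/0.11787 ≈ 0.009
P(Condition Beta | marker-positive) = 0.02025/0.11787 ≈ 0.172
P(Condition Delta | marker-positive) = 0.0016/0.11787 ≈ 0.014
P(Condition Epsilon | marker-positive) = 0.0884/0.11787 ≈ 0.750
P(Condition Zeta | marker-positive) = 0.0066/0.11787 ≈ 0.056
(Check: 0.009+0.172+0.014+0.750+0.056 = 1.001.)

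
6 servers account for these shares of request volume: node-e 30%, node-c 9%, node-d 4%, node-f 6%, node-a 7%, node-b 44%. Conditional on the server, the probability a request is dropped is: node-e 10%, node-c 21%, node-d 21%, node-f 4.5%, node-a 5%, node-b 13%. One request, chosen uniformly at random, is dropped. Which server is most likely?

node-b

Compute prior × likelihood for every hypothesis:
  node-e: 0.3 × 0.1 = 0.03
  node-c: 0.09 × 0.21 = 0.0189
  node-d: 0.04 × 0.21 = 0.0084
  node-f: 0.06 × 0.045 = 0.0027
  node-a: 0.07 × 0.05 = 0.0035
  node-b: 0.44 × 0.13 = 0.0572
Sum = 0.1207.
Largest term belongs to node-b, so node-b is most probable.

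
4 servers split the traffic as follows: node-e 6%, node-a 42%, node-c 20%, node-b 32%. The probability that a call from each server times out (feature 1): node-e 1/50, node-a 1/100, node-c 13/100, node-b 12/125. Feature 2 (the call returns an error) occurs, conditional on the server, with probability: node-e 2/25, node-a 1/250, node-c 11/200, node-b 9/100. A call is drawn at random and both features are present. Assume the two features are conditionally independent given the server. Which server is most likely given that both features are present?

Unnormalized posteriors (prior × likelihood):
  node-e: 0.06 × 0.02 × 0.08 = 0.000096
  node-a: 0.42 × 0.01 × 0.004 = 0.0000168
  node-c: 0.2 × 0.13 × 0.055 = 0.00143
  node-b: 0.32 × 0.096 × 0.09 = 0.0027648
Sum = 0.0043076.
Largest term belongs to node-b, so node-b is most probable.

node-b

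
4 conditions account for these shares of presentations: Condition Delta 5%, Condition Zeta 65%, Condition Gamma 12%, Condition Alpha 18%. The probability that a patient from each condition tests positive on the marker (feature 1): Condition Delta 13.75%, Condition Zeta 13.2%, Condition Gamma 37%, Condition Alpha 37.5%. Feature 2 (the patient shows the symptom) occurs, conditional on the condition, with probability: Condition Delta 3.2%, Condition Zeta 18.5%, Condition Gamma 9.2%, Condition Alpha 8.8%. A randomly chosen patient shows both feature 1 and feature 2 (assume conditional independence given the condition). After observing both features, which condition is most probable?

Condition Zeta

Prior × likelihood for each hypothesis:
  Condition Delta: 0.05 × 0.1375 × 0.032 = 0.00022
  Condition Zeta: 0.65 × 0.132 × 0.185 = 0.015873
  Condition Gamma: 0.12 × 0.37 × 0.092 = 0.0040848
  Condition Alpha: 0.18 × 0.375 × 0.088 = 0.00594
Total = 0.0261178.
Largest term belongs to Condition Zeta, so Condition Zeta is most probable.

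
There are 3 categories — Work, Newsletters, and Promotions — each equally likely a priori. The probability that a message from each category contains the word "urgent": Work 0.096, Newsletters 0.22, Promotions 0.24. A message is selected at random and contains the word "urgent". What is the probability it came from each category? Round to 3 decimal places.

With a uniform prior (1/3 each), posterior ∝ likelihood:
  Work: 0.096
  Newsletters: 0.22
  Promotions: 0.24
Sum = 0.556.
P(Work | urgent-flag) = 0.096/0.556 ≈ 0.173
P(Newsletters | urgent-flag) = 0.22/0.556 ≈ 0.396
P(Promotions | urgent-flag) = 0.24/0.556 ≈ 0.432

Work 0.173, Newsletters 0.396, Promotions 0.432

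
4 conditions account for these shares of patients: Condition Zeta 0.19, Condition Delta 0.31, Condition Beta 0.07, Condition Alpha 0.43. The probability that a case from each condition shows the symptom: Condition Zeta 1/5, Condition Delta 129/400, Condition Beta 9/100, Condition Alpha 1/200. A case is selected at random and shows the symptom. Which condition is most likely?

By Bayes' rule, posterior ∝ prior × likelihood:
  Condition Zeta: 0.19 × 0.2 = 0.038
  Condition Delta: 0.31 × 0.3225 = 0.099975
  Condition Beta: 0.07 × 0.09 = 0.0063
  Condition Alpha: 0.43 × 0.005 = 0.00215
Total = 0.146425.
Largest term belongs to Condition Delta, so Condition Delta is most probable.

Condition Delta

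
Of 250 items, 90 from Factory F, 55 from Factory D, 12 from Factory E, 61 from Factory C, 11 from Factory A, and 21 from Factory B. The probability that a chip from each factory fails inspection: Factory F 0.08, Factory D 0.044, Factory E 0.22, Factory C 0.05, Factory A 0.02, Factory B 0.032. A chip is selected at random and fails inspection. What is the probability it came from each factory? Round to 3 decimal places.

By Bayes' rule, posterior ∝ prior × likelihood:
  Factory F: 0.36 × 0.08 = 0.0288
  Factory D: 0.22 × 0.044 = 0.00968
  Factory E: 0.048 × 0.22 = 0.01056
  Factory C: 0.244 × 0.05 = 0.0122
  Factory A: 0.044 × 0.02 = 0.00088
  Factory B: 0.084 × 0.032 = 0.002688
Normalizing constant = 0.064808.
P(Factory F | nonconforming) = 0.0288/0.064808 ≈ 0.444
P(Factory D | nonconforming) = 0.00968/0.064808 ≈ 0.149
P(Factory E | nonconforming) = 0.01056/0.064808 ≈ 0.163
P(Factory C | nonconforming) = 0.0122/0.064808 ≈ 0.188
P(Factory A | nonconforming) = 0.00088/0.064808 ≈ 0.014
P(Factory B | nonconforming) = 0.002688/0.064808 ≈ 0.041

Factory F 0.444, Factory D 0.149, Factory E 0.163, Factory C 0.188, Factory A 0.014, Factory B 0.041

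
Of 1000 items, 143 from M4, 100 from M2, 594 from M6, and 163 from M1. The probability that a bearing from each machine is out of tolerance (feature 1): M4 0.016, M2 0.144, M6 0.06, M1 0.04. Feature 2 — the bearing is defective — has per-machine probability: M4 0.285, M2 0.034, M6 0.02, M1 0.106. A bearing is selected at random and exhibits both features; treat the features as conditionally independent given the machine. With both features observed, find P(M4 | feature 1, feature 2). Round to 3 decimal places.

0.256

By Bayes' rule, posterior ∝ prior × likelihood:
  M4: 0.143 × 0.016 × 0.285 = 0.00065208
  M2: 0.1 × 0.144 × 0.034 = 0.0004896
  M6: 0.594 × 0.06 × 0.02 = 0.0007128
  M1: 0.163 × 0.04 × 0.106 = 0.00069112
Normalizing constant = 0.0025456.
P(M4 | evidence) = 0.00065208 / 0.0025456 ≈ 0.256.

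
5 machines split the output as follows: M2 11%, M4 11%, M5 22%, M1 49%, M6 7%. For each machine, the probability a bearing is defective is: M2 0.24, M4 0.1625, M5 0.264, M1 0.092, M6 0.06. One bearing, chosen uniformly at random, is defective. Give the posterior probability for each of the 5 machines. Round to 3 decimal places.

M2 0.174, M4 0.118, M5 0.383, M1 0.297, M6 0.028

Compute prior × likelihood for every hypothesis:
  M2: 0.11 × 0.24 = 0.0264
  M4: 0.11 × 0.1625 = 0.017875
  M5: 0.22 × 0.264 = 0.05808
  M1: 0.49 × 0.092 = 0.04508
  M6: 0.07 × 0.06 = 0.0042
Normalizing constant = 0.151635.
P(M2 | defective) = 0.0264/0.151635 ≈ 0.174
P(M4 | defective) = 0.017875/0.151635 ≈ 0.118
P(M5 | defective) = 0.05808/0.151635 ≈ 0.383
P(M1 | defective) = 0.04508/0.151635 ≈ 0.297
P(M6 | defective) = 0.0042/0.151635 ≈ 0.028
(Check: 0.174+0.118+0.383+0.297+0.028 = 1.000.)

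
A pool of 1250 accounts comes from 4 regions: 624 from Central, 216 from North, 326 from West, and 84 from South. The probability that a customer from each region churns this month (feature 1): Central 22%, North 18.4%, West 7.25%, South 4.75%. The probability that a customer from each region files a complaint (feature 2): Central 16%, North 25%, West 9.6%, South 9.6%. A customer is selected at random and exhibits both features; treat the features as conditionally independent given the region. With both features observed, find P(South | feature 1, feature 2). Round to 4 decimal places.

0.0111

By Bayes' rule, posterior ∝ prior × likelihood:
  Central: 0.4992 × 0.22 × 0.16 = 0.01757184
  North: 0.1728 × 0.184 × 0.25 = 0.0079488
  West: 0.2608 × 0.0725 × 0.096 = 0.001815168
  South: 0.0672 × 0.0475 × 0.096 = 0.000306432
Sum = 0.02764224.
P(South | evidence) = 0.000306432 / 0.02764224 ≈ 0.0111.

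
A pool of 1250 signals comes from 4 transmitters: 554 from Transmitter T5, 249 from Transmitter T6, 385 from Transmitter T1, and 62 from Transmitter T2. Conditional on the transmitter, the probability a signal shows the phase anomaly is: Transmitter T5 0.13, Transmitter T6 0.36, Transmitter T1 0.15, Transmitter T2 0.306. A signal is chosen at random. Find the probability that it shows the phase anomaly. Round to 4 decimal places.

0.1907

By Bayes' rule, posterior ∝ prior × likelihood:
  Transmitter T5: 0.4432 × 0.13 = 0.057616
  Transmitter T6: 0.1992 × 0.36 = 0.071712
  Transmitter T1: 0.308 × 0.15 = 0.0462
  Transmitter T2: 0.0496 × 0.306 = 0.0151776
P(anomaly) = 0.057616 + 0.071712 + 0.0462 + 0.0151776 = 0.1907056 → 0.1907.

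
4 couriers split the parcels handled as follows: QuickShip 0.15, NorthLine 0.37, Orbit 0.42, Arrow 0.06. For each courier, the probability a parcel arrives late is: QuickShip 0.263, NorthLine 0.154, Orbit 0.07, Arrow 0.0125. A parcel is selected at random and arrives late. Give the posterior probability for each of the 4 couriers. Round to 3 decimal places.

Prior × likelihood for each hypothesis:
  QuickShip: 0.15 × 0.263 = 0.03945
  NorthLine: 0.37 × 0.154 = 0.05698
  Orbit: 0.42 × 0.07 = 0.0294
  Arrow: 0.06 × 0.0125 = 0.00075
Sum = 0.12658.
P(QuickShip | late) = 0.03945/0.12658 ≈ 0.312
P(NorthLine | late) = 0.05698/0.12658 ≈ 0.450
P(Orbit | late) = 0.0294/0.12658 ≈ 0.232
P(Arrow | late) = 0.00075/0.12658 ≈ 0.006

QuickShip 0.312, NorthLine 0.450, Orbit 0.232, Arrow 0.006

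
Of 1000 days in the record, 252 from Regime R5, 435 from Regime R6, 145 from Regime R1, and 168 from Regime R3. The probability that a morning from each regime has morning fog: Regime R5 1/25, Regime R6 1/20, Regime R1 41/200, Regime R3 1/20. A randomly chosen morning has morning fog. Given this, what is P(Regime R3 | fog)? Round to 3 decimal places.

Unnormalized posteriors (prior × likelihood):
  Regime R5: 0.252 × 0.04 = 0.01008
  Regime R6: 0.435 × 0.05 = 0.02175
  Regime R1: 0.145 × 0.205 = 0.029725
  Regime R3: 0.168 × 0.05 = 0.0084
Total = 0.069955.
P(Regime R3 | evidence) = 0.0084 / 0.069955 ≈ 0.120.

0.120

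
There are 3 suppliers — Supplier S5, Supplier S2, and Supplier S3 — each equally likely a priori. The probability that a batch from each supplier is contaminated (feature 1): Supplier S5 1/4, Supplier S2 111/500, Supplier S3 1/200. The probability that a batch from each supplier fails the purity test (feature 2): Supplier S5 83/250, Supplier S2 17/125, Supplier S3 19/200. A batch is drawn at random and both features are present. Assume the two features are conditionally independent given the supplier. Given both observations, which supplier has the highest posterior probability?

Supplier S5

Since the prior is uniform, the posterior is proportional to the likelihood:
  Supplier S5: 0.25 × 0.332 = 0.083
  Supplier S2: 0.222 × 0.136 = 0.030192
  Supplier S3: 0.005 × 0.095 = 0.000475
Sum = 0.113667.
Largest term belongs to Supplier S5, so Supplier S5 is most probable.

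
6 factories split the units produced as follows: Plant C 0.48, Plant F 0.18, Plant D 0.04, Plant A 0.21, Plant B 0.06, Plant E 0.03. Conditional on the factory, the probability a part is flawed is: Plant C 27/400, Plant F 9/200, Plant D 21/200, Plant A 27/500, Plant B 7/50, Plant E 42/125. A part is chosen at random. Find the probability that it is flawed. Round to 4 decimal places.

By Bayes' rule, posterior ∝ prior × likelihood:
  Plant C: 0.48 × 0.0675 = 0.0324
  Plant F: 0.18 × 0.045 = 0.0081
  Plant D: 0.04 × 0.105 = 0.0042
  Plant A: 0.21 × 0.054 = 0.01134
  Plant B: 0.06 × 0.14 = 0.0084
  Plant E: 0.03 × 0.336 = 0.01008
P(flawed) = 0.0324 + 0.0081 + 0.0042 + 0.01134 + 0.0084 + 0.01008 = 0.07452 → 0.0745.

0.0745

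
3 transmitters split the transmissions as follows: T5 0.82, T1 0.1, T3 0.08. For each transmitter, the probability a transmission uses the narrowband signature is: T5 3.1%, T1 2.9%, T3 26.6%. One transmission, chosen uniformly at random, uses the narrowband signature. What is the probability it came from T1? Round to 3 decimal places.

Compute prior × likelihood for every hypothesis:
  T5: 0.82 × 0.031 = 0.02542
  T1: 0.1 × 0.029 = 0.0029
  T3: 0.08 × 0.266 = 0.02128
Total = 0.0496.
P(T1 | evidence) = 0.0029 / 0.0496 ≈ 0.058.

0.058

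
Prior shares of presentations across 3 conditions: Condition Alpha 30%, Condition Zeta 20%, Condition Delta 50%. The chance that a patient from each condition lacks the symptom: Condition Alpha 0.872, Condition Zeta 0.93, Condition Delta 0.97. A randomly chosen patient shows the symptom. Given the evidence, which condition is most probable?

Condition Alpha

Taking complements, P(symptomatic | each) = Condition Alpha 0.128, Condition Zeta 0.07, Condition Delta 0.03.
Unnormalized posteriors (prior × likelihood):
  Condition Alpha: 0.3 × 0.128 = 0.0384
  Condition Zeta: 0.2 × 0.07 = 0.014
  Condition Delta: 0.5 × 0.03 = 0.015
Normalizing constant = 0.0674.
Largest term belongs to Condition Alpha, so Condition Alpha is most probable.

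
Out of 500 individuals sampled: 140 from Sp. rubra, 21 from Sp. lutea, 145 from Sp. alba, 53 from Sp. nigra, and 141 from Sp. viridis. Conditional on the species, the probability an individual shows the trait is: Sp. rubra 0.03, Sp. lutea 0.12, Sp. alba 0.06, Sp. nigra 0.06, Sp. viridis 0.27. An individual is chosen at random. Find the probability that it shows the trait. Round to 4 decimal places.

By Bayes' rule, posterior ∝ prior × likelihood:
  Sp. rubra: 0.28 × 0.03 = 0.0084
  Sp. lutea: 0.042 × 0.12 = 0.00504
  Sp. alba: 0.29 × 0.06 = 0.0174
  Sp. nigra: 0.106 × 0.06 = 0.00636
  Sp. viridis: 0.282 × 0.27 = 0.07614
P(trait) = 0.0084 + 0.00504 + 0.0174 + 0.00636 + 0.07614 = 0.11334 → 0.1133.

0.1133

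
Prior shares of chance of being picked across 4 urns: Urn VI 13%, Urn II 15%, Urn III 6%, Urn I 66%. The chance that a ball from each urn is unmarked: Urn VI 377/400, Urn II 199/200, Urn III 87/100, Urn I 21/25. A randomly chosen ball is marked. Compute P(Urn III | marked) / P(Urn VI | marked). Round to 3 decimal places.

1.043

Taking complements, P(marked | each) = Urn VI 0.0575, Urn II 0.005, Urn III 0.13, Urn I 0.16.
By Bayes' rule, posterior ∝ prior × likelihood:
  Urn VI: 0.13 × 0.0575 = 0.007475
  Urn II: 0.15 × 0.005 = 0.00075
  Urn III: 0.06 × 0.13 = 0.0078
  Urn I: 0.66 × 0.16 = 0.1056
Normalizing constant = 0.121625.
The ratio is 0.0078 / 0.007475 (the normalizer cancels) = 1.043.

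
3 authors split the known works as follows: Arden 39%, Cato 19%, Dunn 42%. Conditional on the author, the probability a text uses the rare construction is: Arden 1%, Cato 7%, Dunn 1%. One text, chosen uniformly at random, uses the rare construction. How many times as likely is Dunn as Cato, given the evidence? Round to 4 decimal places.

0.3158

Compute prior × likelihood for every hypothesis:
  Arden: 0.39 × 0.01 = 0.0039
  Cato: 0.19 × 0.07 = 0.0133
  Dunn: 0.42 × 0.01 = 0.0042
Sum = 0.0214.
The ratio is 0.0042 / 0.0133 (the normalizer cancels) = 0.3158.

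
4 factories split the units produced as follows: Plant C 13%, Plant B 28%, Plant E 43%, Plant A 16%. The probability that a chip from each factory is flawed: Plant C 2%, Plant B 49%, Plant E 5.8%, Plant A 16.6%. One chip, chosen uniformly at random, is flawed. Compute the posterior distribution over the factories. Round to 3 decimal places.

Unnormalized posteriors (prior × likelihood):
  Plant C: 0.13 × 0.02 = 0.0026
  Plant B: 0.28 × 0.49 = 0.1372
  Plant E: 0.43 × 0.058 = 0.02494
  Plant A: 0.16 × 0.166 = 0.02656
Total = 0.1913.
P(Plant C | flawed) = 0.0026/0.1913 ≈ 0.014
P(Plant B | flawed) = 0.1372/0.1913 ≈ 0.717
P(Plant E | flawed) = 0.02494/0.1913 ≈ 0.130
P(Plant A | flawed) = 0.02656/0.1913 ≈ 0.139

Plant C 0.014, Plant B 0.717, Plant E 0.130, Plant A 0.139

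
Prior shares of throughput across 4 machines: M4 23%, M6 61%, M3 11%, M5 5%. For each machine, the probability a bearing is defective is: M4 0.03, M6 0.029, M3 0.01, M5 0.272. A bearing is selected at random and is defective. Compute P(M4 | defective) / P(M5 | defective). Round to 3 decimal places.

0.507

Unnormalized posteriors (prior × likelihood):
  M4: 0.23 × 0.03 = 0.0069
  M6: 0.61 × 0.029 = 0.01769
  M3: 0.11 × 0.01 = 0.0011
  M5: 0.05 × 0.272 = 0.0136
Total = 0.03929.
The ratio is 0.0069 / 0.0136 (the normalizer cancels) = 0.507.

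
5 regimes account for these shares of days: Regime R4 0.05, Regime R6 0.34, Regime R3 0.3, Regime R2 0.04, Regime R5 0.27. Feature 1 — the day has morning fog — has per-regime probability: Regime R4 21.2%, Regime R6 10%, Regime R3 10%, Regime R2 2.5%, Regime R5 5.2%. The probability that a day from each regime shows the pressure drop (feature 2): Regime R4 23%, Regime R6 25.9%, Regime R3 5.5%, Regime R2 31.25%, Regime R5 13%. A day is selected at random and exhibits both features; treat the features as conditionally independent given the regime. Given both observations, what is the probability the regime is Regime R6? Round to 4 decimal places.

0.5858

By Bayes' rule, posterior ∝ prior × likelihood:
  Regime R4: 0.05 × 0.212 × 0.23 = 0.002438
  Regime R6: 0.34 × 0.1 × 0.259 = 0.008806
  Regime R3: 0.3 × 0.1 × 0.055 = 0.00165
  Regime R2: 0.04 × 0.025 × 0.3125 = 0.0003125
  Regime R5: 0.27 × 0.052 × 0.13 = 0.0018252
Sum = 0.0150317.
P(Regime R6 | evidence) = 0.008806 / 0.0150317 ≈ 0.5858.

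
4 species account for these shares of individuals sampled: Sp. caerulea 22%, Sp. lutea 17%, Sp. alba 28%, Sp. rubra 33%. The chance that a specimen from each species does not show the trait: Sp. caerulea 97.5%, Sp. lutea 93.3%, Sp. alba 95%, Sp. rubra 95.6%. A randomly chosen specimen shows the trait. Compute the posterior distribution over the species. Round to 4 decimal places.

Taking complements, P(trait | each) = Sp. caerulea 0.025, Sp. lutea 0.067, Sp. alba 0.05, Sp. rubra 0.044.
Compute prior × likelihood for every hypothesis:
  Sp. caerulea: 0.22 × 0.025 = 0.0055
  Sp. lutea: 0.17 × 0.067 = 0.01139
  Sp. alba: 0.28 × 0.05 = 0.014
  Sp. rubra: 0.33 × 0.044 = 0.01452
Sum = 0.04541.
P(Sp. caerulea | trait) = 0.0055/0.04541 ≈ 0.1211
P(Sp. lutea | trait) = 0.01139/0.04541 ≈ 0.2508
P(Sp. alba | trait) = 0.014/0.04541 ≈ 0.3083
P(Sp. rubra | trait) = 0.01452/0.04541 ≈ 0.3198

Sp. caerulea 0.1211, Sp. lutea 0.2508, Sp. alba 0.3083, Sp. rubra 0.3198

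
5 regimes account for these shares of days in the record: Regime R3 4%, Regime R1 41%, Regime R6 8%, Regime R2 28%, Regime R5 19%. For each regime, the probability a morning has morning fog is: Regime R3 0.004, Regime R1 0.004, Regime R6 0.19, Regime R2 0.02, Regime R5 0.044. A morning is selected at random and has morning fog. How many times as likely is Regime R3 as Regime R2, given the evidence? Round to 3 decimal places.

0.029

Prior × likelihood for each hypothesis:
  Regime R3: 0.04 × 0.004 = 0.00016
  Regime R1: 0.41 × 0.004 = 0.00164
  Regime R6: 0.08 × 0.19 = 0.0152
  Regime R2: 0.28 × 0.02 = 0.0056
  Regime R5: 0.19 × 0.044 = 0.00836
Total = 0.03096.
The ratio is 0.00016 / 0.0056 (the normalizer cancels) = 0.029.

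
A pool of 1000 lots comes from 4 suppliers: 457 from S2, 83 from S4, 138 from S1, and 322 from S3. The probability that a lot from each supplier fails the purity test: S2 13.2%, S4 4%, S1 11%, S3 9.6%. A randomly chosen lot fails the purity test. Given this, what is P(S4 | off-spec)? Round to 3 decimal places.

Unnormalized posteriors (prior × likelihood):
  S2: 0.457 × 0.132 = 0.060324
  S4: 0.083 × 0.04 = 0.00332
  S1: 0.138 × 0.11 = 0.01518
  S3: 0.322 × 0.096 = 0.030912
Normalizing constant = 0.109736.
P(S4 | evidence) = 0.00332 / 0.109736 ≈ 0.030.

0.030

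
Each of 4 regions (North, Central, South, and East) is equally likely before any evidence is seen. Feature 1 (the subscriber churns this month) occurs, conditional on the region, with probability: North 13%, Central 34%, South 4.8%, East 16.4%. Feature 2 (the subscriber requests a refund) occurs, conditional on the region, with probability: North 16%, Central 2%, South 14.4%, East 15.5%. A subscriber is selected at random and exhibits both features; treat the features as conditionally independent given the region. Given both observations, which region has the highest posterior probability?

East

Since the prior is uniform, the posterior is proportional to the likelihood:
  North: 0.13 × 0.16 = 0.0208
  Central: 0.34 × 0.02 = 0.0068
  South: 0.048 × 0.144 = 0.006912
  East: 0.164 × 0.155 = 0.02542
Normalizing constant = 0.059932.
Largest term belongs to East, so East is most probable.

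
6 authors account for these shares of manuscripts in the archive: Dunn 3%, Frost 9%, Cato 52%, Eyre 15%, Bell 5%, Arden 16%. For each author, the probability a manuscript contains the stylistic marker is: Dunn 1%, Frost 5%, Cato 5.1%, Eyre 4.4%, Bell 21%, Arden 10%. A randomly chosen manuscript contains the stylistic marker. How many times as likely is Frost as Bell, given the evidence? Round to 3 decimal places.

0.429

Prior × likelihood for each hypothesis:
  Dunn: 0.03 × 0.01 = 0.0003
  Frost: 0.09 × 0.05 = 0.0045
  Cato: 0.52 × 0.051 = 0.02652
  Eyre: 0.15 × 0.044 = 0.0066
  Bell: 0.05 × 0.21 = 0.0105
  Arden: 0.16 × 0.1 = 0.016
Total = 0.06442.
The ratio is 0.0045 / 0.0105 (the normalizer cancels) = 0.429.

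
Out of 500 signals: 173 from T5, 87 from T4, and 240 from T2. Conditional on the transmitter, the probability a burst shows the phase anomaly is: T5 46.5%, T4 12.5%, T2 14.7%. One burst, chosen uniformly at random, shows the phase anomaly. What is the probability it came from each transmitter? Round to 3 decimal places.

By Bayes' rule, posterior ∝ prior × likelihood:
  T5: 0.346 × 0.465 = 0.16089
  T4: 0.174 × 0.125 = 0.02175
  T2: 0.48 × 0.147 = 0.07056
Sum = 0.2532.
P(T5 | anomaly) = 0.16089/0.2532 ≈ 0.635
P(T4 | anomaly) = 0.02175/0.2532 ≈ 0.086
P(T2 | anomaly) = 0.07056/0.2532 ≈ 0.279
(Check: 0.635+0.086+0.279 = 1.000.)

T5 0.635, T4 0.086, T2 0.279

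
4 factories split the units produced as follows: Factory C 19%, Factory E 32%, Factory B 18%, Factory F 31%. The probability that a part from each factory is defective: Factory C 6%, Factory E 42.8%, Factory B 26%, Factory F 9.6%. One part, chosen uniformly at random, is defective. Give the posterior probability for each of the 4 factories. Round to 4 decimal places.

Factory C 0.0507, Factory E 0.6089, Factory B 0.2081, Factory F 0.1323

Unnormalized posteriors (prior × likelihood):
  Factory C: 0.19 × 0.06 = 0.0114
  Factory E: 0.32 × 0.428 = 0.13696
  Factory B: 0.18 × 0.26 = 0.0468
  Factory F: 0.31 × 0.096 = 0.02976
Normalizing constant = 0.22492.
P(Factory C | defective) = 0.0114/0.22492 ≈ 0.0507
P(Factory E | defective) = 0.13696/0.22492 ≈ 0.6089
P(Factory B | defective) = 0.0468/0.22492 ≈ 0.2081
P(Factory F | defective) = 0.02976/0.22492 ≈ 0.1323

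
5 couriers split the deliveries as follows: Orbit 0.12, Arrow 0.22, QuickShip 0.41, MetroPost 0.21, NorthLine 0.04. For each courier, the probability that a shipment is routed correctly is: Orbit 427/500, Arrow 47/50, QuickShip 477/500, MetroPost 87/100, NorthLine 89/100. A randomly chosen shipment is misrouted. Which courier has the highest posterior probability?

Taking complements, P(misrouted | each) = Orbit 0.146, Arrow 0.06, QuickShip 0.046, MetroPost 0.13, NorthLine 0.11.
Compute prior × likelihood for every hypothesis:
  Orbit: 0.12 × 0.146 = 0.01752
  Arrow: 0.22 × 0.06 = 0.0132
  QuickShip: 0.41 × 0.046 = 0.01886
  MetroPost: 0.21 × 0.13 = 0.0273
  NorthLine: 0.04 × 0.11 = 0.0044
Normalizing constant = 0.08128.
Largest term belongs to MetroPost, so MetroPost is most probable.

MetroPost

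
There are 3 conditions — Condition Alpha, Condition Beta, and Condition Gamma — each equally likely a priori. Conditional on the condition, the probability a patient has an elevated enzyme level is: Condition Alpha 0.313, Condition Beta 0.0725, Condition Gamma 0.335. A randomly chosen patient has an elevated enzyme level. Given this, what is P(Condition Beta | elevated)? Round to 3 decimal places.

0.101

With a uniform prior (1/3 each), posterior ∝ likelihood:
  Condition Alpha: 0.313
  Condition Beta: 0.0725
  Condition Gamma: 0.335
Sum = 0.7205.
P(Condition Beta | evidence) = 0.0725 / 0.7205 ≈ 0.101.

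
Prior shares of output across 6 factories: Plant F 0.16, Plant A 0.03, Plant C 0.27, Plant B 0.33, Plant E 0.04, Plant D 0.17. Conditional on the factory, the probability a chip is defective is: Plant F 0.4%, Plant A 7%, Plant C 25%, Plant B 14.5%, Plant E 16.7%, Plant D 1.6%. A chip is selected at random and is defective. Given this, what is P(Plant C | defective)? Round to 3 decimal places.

0.529

Unnormalized posteriors (prior × likelihood):
  Plant F: 0.16 × 0.004 = 0.00064
  Plant A: 0.03 × 0.07 = 0.0021
  Plant C: 0.27 × 0.25 = 0.0675
  Plant B: 0.33 × 0.145 = 0.04785
  Plant E: 0.04 × 0.167 = 0.00668
  Plant D: 0.17 × 0.016 = 0.00272
Sum = 0.12749.
P(Plant C | evidence) = 0.0675 / 0.12749 ≈ 0.529.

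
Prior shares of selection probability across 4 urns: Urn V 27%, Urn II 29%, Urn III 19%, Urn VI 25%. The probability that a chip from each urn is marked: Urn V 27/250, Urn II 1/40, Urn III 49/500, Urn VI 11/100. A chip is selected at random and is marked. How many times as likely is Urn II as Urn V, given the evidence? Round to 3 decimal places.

By Bayes' rule, posterior ∝ prior × likelihood:
  Urn V: 0.27 × 0.108 = 0.02916
  Urn II: 0.29 × 0.025 = 0.00725
  Urn III: 0.19 × 0.098 = 0.01862
  Urn VI: 0.25 × 0.11 = 0.0275
Sum = 0.08253.
The ratio is 0.00725 / 0.02916 (the normalizer cancels) = 0.249.

0.249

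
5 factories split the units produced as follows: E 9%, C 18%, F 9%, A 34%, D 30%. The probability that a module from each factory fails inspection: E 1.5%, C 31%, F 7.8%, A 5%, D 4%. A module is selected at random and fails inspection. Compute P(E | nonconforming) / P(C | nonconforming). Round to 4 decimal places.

By Bayes' rule, posterior ∝ prior × likelihood:
  E: 0.09 × 0.015 = 0.00135
  C: 0.18 × 0.31 = 0.0558
  F: 0.09 × 0.078 = 0.00702
  A: 0.34 × 0.05 = 0.017
  D: 0.3 × 0.04 = 0.012
Normalizing constant = 0.09317.
The ratio is 0.00135 / 0.0558 (the normalizer cancels) = 0.0242.

0.0242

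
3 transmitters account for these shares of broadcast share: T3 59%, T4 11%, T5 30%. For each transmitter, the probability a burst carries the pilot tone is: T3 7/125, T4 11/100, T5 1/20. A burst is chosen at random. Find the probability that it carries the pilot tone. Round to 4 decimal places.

0.0601

By Bayes' rule, posterior ∝ prior × likelihood:
  T3: 0.59 × 0.056 = 0.03304
  T4: 0.11 × 0.11 = 0.0121
  T5: 0.3 × 0.05 = 0.015
P(pilot) = 0.03304 + 0.0121 + 0.015 = 0.06014 → 0.0601.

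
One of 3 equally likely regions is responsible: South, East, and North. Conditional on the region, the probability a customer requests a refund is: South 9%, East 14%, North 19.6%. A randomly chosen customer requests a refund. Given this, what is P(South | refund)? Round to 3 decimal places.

Since the prior is uniform, the posterior is proportional to the likelihood:
  South: 0.09
  East: 0.14
  North: 0.196
Sum = 0.426.
P(South | evidence) = 0.09 / 0.426 ≈ 0.211.

0.211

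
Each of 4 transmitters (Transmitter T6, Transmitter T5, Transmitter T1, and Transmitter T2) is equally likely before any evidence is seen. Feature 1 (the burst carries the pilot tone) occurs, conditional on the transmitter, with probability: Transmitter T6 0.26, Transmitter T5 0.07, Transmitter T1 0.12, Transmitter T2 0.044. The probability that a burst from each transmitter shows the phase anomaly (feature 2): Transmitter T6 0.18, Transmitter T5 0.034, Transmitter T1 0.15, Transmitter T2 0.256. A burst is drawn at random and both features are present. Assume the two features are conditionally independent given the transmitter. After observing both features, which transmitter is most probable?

With a uniform prior (1/4 each), posterior ∝ likelihood:
  Transmitter T6: 0.26 × 0.18 = 0.0468
  Transmitter T5: 0.07 × 0.034 = 0.00238
  Transmitter T1: 0.12 × 0.15 = 0.018
  Transmitter T2: 0.044 × 0.256 = 0.011264
Total = 0.078444.
Largest term belongs to Transmitter T6, so Transmitter T6 is most probable.

Transmitter T6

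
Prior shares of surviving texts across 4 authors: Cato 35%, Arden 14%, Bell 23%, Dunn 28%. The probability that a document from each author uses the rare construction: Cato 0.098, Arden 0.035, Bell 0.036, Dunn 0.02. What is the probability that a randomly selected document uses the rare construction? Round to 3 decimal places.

Compute prior × likelihood for every hypothesis:
  Cato: 0.35 × 0.098 = 0.0343
  Arden: 0.14 × 0.035 = 0.0049
  Bell: 0.23 × 0.036 = 0.00828
  Dunn: 0.28 × 0.02 = 0.0056
P(rare-form) = 0.0343 + 0.0049 + 0.00828 + 0.0056 = 0.05308 → 0.053.

0.053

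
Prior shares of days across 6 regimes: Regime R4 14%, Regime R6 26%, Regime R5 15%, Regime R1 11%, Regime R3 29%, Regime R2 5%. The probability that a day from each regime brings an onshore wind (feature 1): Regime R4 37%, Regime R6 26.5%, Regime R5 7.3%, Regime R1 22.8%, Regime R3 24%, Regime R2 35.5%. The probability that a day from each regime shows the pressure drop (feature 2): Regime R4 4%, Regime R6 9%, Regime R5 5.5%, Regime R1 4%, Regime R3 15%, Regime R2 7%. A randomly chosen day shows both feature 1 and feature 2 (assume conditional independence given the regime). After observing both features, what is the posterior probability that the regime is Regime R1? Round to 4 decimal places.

0.0465

Prior × likelihood for each hypothesis:
  Regime R4: 0.14 × 0.37 × 0.04 = 0.002072
  Regime R6: 0.26 × 0.265 × 0.09 = 0.006201
  Regime R5: 0.15 × 0.073 × 0.055 = 0.00060225
  Regime R1: 0.11 × 0.228 × 0.04 = 0.0010032
  Regime R3: 0.29 × 0.24 × 0.15 = 0.01044
  Regime R2: 0.05 × 0.355 × 0.07 = 0.0012425
Sum = 0.02156095.
P(Regime R1 | evidence) = 0.0010032 / 0.02156095 ≈ 0.0465.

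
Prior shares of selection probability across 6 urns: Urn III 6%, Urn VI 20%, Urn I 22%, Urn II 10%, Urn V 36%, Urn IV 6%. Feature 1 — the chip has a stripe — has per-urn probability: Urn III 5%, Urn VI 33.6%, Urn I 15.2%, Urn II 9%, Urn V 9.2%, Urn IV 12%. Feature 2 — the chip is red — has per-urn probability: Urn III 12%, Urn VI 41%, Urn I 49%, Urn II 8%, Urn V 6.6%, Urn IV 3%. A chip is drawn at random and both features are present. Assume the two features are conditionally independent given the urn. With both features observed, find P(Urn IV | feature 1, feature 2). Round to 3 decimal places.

0.005

Compute prior × likelihood for every hypothesis:
  Urn III: 0.06 × 0.05 × 0.12 = 0.00036
  Urn VI: 0.2 × 0.336 × 0.41 = 0.027552
  Urn I: 0.22 × 0.152 × 0.49 = 0.0163856
  Urn II: 0.1 × 0.09 × 0.08 = 0.00072
  Urn V: 0.36 × 0.092 × 0.066 = 0.00218592
  Urn IV: 0.06 × 0.12 × 0.03 = 0.000216
Total = 0.04741952.
P(Urn IV | evidence) = 0.000216 / 0.04741952 ≈ 0.005.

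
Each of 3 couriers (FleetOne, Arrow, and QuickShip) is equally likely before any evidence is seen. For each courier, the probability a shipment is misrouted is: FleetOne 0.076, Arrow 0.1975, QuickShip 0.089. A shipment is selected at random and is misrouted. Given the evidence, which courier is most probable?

Arrow

Since the prior is uniform, the posterior is proportional to the likelihood:
  FleetOne: 0.076
  Arrow: 0.1975
  QuickShip: 0.089
Normalizing constant = 0.3625.
Largest term belongs to Arrow, so Arrow is most probable.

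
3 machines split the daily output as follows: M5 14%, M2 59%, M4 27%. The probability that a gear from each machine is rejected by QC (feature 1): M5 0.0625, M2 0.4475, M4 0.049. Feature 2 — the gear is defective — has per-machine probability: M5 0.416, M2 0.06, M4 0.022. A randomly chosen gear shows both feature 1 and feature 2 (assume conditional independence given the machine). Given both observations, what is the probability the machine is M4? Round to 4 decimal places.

Prior × likelihood for each hypothesis:
  M5: 0.14 × 0.0625 × 0.416 = 0.00364
  M2: 0.59 × 0.4475 × 0.06 = 0.0158415
  M4: 0.27 × 0.049 × 0.022 = 0.00029106
Sum = 0.01977256.
P(M4 | evidence) = 0.00029106 / 0.01977256 ≈ 0.0147.

0.0147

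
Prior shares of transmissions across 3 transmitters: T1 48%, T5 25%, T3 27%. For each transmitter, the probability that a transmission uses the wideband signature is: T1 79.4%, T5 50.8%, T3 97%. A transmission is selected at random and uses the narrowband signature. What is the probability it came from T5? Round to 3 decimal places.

Taking complements, P(narrowband | each) = T1 0.206, T5 0.492, T3 0.03.
Prior × likelihood for each hypothesis:
  T1: 0.48 × 0.206 = 0.09888
  T5: 0.25 × 0.492 = 0.123
  T3: 0.27 × 0.03 = 0.0081
Normalizing constant = 0.22998.
P(T5 | evidence) = 0.123 / 0.22998 ≈ 0.535.

0.535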